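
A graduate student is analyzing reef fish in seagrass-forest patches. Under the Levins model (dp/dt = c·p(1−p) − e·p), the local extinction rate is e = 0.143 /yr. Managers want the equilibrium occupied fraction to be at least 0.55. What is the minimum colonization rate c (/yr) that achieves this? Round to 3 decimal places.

p* = 1 − e/c ≥ 0.55 requires e/c ≤ 0.4500, i.e. c ≥ e/0.4500.
c_min = 0.143/0.4500 = 0.3178.

0.318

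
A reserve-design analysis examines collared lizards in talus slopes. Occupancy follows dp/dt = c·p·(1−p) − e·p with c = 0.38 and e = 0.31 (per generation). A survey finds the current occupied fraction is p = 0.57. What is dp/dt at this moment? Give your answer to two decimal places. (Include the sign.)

Colonization term: c·p·(1−p) = 0.38×0.57×0.4300 = 0.09314.
Extinction term: e·p = 0.17670.
dp/dt = 0.09314 − 0.17670 = -0.08356.

-0.08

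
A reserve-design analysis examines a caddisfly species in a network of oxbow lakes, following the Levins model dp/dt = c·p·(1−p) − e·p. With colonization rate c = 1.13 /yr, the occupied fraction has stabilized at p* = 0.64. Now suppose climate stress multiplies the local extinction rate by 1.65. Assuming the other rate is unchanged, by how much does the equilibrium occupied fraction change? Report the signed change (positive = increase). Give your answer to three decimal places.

-0.234

Balance c(1−p*) = e gives e = 1.13×(1 − 0.64000) = 0.40680.
New p* = 1 − e/c = 1 − 0.67122/1.13000 = 0.40600.
Δp* = 0.40600 − 0.64000 = -0.23400.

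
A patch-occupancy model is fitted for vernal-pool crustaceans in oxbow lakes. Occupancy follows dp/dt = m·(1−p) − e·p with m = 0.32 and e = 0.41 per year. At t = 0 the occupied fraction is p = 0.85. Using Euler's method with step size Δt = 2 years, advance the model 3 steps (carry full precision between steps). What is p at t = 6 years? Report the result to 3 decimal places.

0.398

Update rule: p ← p + [m·(1−p) − e·p]·Δt with Δt = 2.
p: 0.85000 → 0.24900  (Δp = -0.60100)
p: 0.24900 → 0.52546  (Δp = +0.27646)
p: 0.52546 → 0.39829  (Δp = -0.12717)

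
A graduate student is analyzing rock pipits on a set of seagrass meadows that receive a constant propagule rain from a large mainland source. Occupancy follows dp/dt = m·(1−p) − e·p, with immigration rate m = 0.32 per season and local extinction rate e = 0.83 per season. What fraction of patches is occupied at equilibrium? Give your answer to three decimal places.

At equilibrium the propagule rain into empty patches balances local extinction: m(1−p*) = e·p*.
p* = m/(m+e) = 0.32/(0.32+0.83) = 0.32/1.1500 = 0.2783.

0.278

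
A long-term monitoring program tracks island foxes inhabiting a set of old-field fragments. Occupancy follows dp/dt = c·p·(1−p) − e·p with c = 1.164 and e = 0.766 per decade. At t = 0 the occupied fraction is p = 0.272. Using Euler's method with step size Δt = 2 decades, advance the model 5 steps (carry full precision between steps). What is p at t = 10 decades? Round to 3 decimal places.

0.342

Update rule: p ← p + [c·p·(1−p) − e·p]·Δt with Δt = 2.
t = 2: p = 0.27200 + (+0.04428) = 0.31628
t = 4: p = 0.31628 + (+0.01888) = 0.33516
t = 6: p = 0.33516 + (+0.00528) = 0.34044
t = 8: p = 0.34044 + (+0.00118) = 0.34162
t = 10: p = 0.34162 + (+0.00025) = 0.34186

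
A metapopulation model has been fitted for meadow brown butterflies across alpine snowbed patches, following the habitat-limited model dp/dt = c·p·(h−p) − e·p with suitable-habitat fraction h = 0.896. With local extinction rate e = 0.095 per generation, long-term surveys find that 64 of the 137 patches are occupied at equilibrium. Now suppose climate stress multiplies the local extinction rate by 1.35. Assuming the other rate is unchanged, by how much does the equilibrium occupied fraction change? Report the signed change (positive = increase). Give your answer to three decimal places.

-0.150

Observed p* = 64/137 = 0.46715.
Balance c(h−p*) = e gives c = e/(0.896 − 0.46715) = 0.095/0.42885 = 0.22152.
New p* = 0.896 − e/c = 0.896 − 0.12825/0.22152 = 0.31705.
Δp* = 0.31705 − 0.46715 = -0.15010.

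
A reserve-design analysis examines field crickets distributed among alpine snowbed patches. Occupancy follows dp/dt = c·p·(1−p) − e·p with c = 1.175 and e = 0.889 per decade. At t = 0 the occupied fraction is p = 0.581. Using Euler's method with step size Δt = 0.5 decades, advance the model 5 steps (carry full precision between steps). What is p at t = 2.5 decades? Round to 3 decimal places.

Update rule: p ← p + [c·p·(1−p) − e·p]·Δt with Δt = 0.5.
t = 0.5: p = 0.58100 + (-0.11523) = 0.46577
t = 1: p = 0.46577 + (-0.06085) = 0.40492
t = 1.5: p = 0.40492 + (-0.03842) = 0.36650
t = 2: p = 0.36650 + (-0.02650) = 0.33999
t = 2.5: p = 0.33999 + (-0.01929) = 0.32070

0.321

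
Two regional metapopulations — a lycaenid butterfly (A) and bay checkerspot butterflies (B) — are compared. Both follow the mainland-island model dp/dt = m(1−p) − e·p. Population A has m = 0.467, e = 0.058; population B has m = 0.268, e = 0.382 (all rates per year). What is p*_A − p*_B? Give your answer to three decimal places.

A: p*_A = m/(m+e) = 0.467/0.5250 = 0.8895.
B: p*_B = 0.268/0.6500 = 0.4123.
p*_A − p*_B = 0.8895 − 0.4123 = 0.4772.

0.477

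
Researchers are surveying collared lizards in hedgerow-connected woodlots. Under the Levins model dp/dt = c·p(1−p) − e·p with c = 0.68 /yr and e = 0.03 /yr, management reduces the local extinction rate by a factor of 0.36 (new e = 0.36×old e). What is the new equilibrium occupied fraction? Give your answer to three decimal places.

0.984

Before: p* = 1 − 0.03/0.68 = 0.9559.
After the change, c = 0.68, e = 0.0108, so p* = 1 − 0.0108/0.68 = 0.9841.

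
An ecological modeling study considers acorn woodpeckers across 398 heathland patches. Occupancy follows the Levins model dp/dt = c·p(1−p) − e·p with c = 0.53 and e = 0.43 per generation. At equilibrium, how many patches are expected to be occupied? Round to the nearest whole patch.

75

p* = 1 − e/c = 1 − 0.43/0.53 = 0.1887.
Expected occupied patches = N × p* = 398 × 0.1887 = 75.09 ≈ 75.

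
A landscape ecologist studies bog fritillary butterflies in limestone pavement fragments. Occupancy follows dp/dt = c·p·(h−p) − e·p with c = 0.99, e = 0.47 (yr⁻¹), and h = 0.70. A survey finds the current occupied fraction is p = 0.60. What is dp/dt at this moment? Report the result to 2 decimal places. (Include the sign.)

-0.22

Colonization term: c·p·(h−p) = 0.99×0.60×0.1000 = 0.05940.
Extinction term: e·p = 0.28200.
dp/dt = 0.05940 − 0.28200 = -0.22260.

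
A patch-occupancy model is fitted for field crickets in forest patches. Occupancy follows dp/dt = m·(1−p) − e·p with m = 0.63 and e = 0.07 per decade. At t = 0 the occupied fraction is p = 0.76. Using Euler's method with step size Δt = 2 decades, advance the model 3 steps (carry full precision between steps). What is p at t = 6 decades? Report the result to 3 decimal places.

Update rule: p ← p + [m·(1−p) − e·p]·Δt with Δt = 2.
t = 2: p = 0.76000 + (+0.19600) = 0.95600
t = 4: p = 0.95600 + (-0.07840) = 0.87760
t = 6: p = 0.87760 + (+0.03136) = 0.90896

0.909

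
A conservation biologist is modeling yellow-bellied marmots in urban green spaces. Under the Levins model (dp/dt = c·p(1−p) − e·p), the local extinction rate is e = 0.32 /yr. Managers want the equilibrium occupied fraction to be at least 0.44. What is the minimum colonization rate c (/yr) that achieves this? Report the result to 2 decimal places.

0.57

p* = 1 − e/c ≥ 0.44 requires e/c ≤ 0.5600, i.e. c ≥ e/0.5600.
c_min = 0.32/0.5600 = 0.5714.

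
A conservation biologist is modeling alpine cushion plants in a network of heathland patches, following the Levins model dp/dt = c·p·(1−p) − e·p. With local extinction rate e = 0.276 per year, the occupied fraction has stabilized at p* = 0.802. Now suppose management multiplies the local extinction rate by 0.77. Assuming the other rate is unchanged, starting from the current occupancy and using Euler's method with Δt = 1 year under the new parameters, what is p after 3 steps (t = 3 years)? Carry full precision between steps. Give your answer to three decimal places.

Balance c(1−p*) = e gives c = e/(1 − 0.80200) = 0.276/0.19800 = 1.39394.
Starting from p₀ = 0.80200; update p ← p + (dp/dt)·Δt with the new parameters.
t = 1: p = 0.80200 + (+0.05091) = 0.85291
t = 2: p = 0.85291 + (-0.00639) = 0.84653
t = 3: p = 0.84653 + (+0.00120) = 0.84772

0.848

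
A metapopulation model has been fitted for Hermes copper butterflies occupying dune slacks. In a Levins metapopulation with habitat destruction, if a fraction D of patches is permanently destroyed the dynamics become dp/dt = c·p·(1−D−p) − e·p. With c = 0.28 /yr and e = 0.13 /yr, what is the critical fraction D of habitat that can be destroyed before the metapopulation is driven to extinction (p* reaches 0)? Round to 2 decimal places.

0.54

The nontrivial equilibrium is p* = (1−D) − e/c; extinction occurs when this hits zero.
So D_crit = 1 − e/c = 1 − 0.13/0.28 = 1 − 0.4643 = 0.5357.
This equals the undisturbed p*, a classic result of Lande's extension.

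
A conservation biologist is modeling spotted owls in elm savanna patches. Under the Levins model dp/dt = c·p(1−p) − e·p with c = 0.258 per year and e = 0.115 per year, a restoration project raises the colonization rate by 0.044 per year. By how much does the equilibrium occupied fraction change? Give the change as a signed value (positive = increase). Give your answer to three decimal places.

Before: p* = 1 − 0.115/0.258 = 0.5543.
After the change, c = 0.302, e = 0.115, so p* = 1 − 0.115/0.302 = 0.6192.
Δp* = 0.6192 − 0.5543 = +0.0649.

0.065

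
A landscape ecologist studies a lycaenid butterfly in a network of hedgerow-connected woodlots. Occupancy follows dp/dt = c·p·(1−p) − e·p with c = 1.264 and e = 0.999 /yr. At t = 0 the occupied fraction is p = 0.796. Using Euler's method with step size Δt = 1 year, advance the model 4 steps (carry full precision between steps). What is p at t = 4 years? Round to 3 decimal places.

Update rule: p ← p + [c·p·(1−p) − e·p]·Δt with Δt = 1.
step 1: Δp = -0.58995, p = 0.20605
step 2: Δp = +0.00094, p = 0.20699
step 3: Δp = +0.00070, p = 0.20768
step 4: Δp = +0.00052, p = 0.20820

0.208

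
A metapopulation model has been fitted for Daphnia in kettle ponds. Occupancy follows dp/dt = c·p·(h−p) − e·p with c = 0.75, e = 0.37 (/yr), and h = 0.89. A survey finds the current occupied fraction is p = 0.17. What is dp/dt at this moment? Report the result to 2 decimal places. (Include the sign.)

Colonization term: c·p·(h−p) = 0.75×0.17×0.7200 = 0.09180.
Extinction term: e·p = 0.06290.
dp/dt = 0.09180 − 0.06290 = 0.02890.

0.03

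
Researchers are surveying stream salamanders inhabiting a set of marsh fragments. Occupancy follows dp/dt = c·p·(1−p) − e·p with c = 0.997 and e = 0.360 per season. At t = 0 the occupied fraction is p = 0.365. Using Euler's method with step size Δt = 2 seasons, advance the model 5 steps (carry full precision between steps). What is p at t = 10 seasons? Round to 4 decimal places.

Update rule: p ← p + [c·p·(1−p) − e·p]·Δt with Δt = 2.
p: 0.36500 → 0.56436  (Δp = +0.19936)
p: 0.56436 → 0.64826  (Δp = +0.08390)
p: 0.64826 → 0.63618  (Δp = -0.01208)
p: 0.63618 → 0.63965  (Δp = +0.00347)
p: 0.63965 → 0.63871  (Δp = -0.00094)

0.6387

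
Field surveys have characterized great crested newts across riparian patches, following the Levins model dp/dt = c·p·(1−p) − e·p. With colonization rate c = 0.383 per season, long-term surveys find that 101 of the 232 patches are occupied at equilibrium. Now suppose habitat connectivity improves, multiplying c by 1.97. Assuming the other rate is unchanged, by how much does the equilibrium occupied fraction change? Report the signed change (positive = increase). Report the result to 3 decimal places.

Observed p* = 101/232 = 0.43534.
Balance c(1−p*) = e gives e = 0.383×(1 − 0.43534) = 0.21626.
New p* = 1 − e/c = 1 − 0.21626/0.75451 = 0.71338.
Δp* = 0.71338 − 0.43534 = +0.27804.

0.278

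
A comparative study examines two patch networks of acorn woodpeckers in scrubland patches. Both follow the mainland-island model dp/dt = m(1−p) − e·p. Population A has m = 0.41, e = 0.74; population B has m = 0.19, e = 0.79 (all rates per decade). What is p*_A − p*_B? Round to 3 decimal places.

A: p*_A = m/(m+e) = 0.41/1.1500 = 0.3565.
B: p*_B = 0.19/0.9800 = 0.1939.
p*_A − p*_B = 0.3565 − 0.1939 = 0.1626.

0.163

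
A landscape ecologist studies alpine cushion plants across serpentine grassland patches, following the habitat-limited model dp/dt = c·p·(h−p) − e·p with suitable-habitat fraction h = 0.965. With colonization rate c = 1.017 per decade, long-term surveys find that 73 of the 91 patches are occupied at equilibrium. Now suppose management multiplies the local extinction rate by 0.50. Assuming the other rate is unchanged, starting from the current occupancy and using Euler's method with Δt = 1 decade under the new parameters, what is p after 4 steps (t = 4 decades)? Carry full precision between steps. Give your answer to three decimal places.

0.884

Observed p* = 73/91 = 0.80220.
Balance c(h−p*) = e gives e = 1.017×(0.965 − 0.80220) = 0.16557.
Starting from p₀ = 0.80220; update p ← p + (dp/dt)·Δt with the new parameters.
p: 0.80220 → 0.86861  (Δp = +0.06641)
p: 0.86861 → 0.88185  (Δp = +0.01324)
p: 0.88185 → 0.88342  (Δp = +0.00157)
p: 0.88342 → 0.88358  (Δp = +0.00016)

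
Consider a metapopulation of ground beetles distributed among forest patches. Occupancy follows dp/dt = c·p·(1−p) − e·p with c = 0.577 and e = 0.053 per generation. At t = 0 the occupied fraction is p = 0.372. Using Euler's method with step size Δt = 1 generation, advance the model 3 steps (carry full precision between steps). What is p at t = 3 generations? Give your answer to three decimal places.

Update rule: p ← p + [c·p·(1−p) − e·p]·Δt with Δt = 1.
p: 0.37200 → 0.48708  (Δp = +0.11508)
p: 0.48708 → 0.60542  (Δp = +0.11834)
p: 0.60542 → 0.71117  (Δp = +0.10575)

0.711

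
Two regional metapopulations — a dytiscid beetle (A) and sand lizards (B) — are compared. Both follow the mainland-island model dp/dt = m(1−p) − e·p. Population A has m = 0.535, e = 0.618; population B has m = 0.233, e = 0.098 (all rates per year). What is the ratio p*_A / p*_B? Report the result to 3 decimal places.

0.659

A: p*_A = m/(m+e) = 0.535/1.1530 = 0.4640.
B: p*_B = 0.233/0.3310 = 0.7039.
p*_A / p*_B = 0.4640/0.7039 = 0.6592.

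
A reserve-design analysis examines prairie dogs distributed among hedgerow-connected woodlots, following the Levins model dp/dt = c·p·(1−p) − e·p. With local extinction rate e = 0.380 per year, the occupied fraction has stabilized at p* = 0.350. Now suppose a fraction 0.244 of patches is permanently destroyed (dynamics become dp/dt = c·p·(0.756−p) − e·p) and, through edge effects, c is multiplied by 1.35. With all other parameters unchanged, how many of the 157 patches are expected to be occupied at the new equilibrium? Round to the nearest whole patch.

Balance c(1−p*) = e gives c = e/(1 − 0.35000) = 0.380/0.65000 = 0.58462.
New p* = 0.756 − e/c = 0.756 − 0.38000/0.78924 = 0.27452.
Expected occupied = 157 × 0.27452 = 43.10 ≈ 43.

43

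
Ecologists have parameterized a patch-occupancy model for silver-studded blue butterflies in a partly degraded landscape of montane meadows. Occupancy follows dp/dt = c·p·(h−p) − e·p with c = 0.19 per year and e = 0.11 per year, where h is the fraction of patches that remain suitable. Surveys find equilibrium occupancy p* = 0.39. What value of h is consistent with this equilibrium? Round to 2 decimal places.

0.97

At equilibrium c(h−p*) = e, so h = p* + e/c.
h = 0.39 + 0.11/0.19 = 0.39 + 0.5789 = 0.9689.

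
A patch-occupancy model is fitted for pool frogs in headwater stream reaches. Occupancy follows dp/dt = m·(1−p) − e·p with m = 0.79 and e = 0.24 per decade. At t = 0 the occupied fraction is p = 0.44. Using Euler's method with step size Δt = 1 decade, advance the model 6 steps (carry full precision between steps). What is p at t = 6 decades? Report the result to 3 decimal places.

0.767

Update rule: p ← p + [m·(1−p) − e·p]·Δt with Δt = 1.
  1  |  dp/dt·Δt = +0.336800  |  p_1 = 0.776800
  2  |  dp/dt·Δt = -0.010104  |  p_2 = 0.766696
  3  |  dp/dt·Δt = +0.000303  |  p_3 = 0.766999
  4  |  dp/dt·Δt = -0.000009  |  p_4 = 0.766990
  5  |  dp/dt·Δt = +0.000000  |  p_5 = 0.766990
  6  |  dp/dt·Δt = -0.000000  |  p_6 = 0.766990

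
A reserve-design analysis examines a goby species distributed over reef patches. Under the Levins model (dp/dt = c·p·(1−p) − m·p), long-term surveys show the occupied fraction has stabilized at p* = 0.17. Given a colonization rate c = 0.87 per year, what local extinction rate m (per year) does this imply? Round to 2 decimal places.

0.72

At equilibrium c(1−p*) = m.
m = 0.87 × (1 − 0.17) = 0.87 × 0.8300 = 0.7221.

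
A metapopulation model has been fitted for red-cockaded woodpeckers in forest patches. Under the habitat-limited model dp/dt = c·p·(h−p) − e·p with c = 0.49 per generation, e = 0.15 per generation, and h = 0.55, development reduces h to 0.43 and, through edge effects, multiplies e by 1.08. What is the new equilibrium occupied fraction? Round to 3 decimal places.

0.099

Before: p* = h − e/c = 0.55 − 0.15/0.49 = 0.55 − 0.3061 = 0.2439.
After: c = 0.49, e = 0.162, h = 0.43; p* = 0.43 − 0.162/0.49 = 0.0994.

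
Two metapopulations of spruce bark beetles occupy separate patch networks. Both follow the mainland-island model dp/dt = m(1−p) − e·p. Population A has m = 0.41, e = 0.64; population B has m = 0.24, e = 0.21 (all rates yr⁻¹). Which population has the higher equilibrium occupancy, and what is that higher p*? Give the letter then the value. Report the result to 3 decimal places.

A: p*_A = m/(m+e) = 0.41/1.0500 = 0.3905.
B: p*_B = 0.24/0.4500 = 0.5333.
B is higher at 0.5333.

B, 0.533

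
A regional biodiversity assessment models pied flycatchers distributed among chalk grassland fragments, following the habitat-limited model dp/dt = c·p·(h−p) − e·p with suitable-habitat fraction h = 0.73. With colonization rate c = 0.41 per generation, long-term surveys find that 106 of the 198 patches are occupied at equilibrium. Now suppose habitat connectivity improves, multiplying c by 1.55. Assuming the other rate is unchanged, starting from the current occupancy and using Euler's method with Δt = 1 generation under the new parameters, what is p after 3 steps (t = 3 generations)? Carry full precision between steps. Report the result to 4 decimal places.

Observed p* = 106/198 = 0.53535.
Balance c(h−p*) = e gives e = 0.41×(0.73 − 0.53535) = 0.07981.
Starting from p₀ = 0.53535; update p ← p + (dp/dt)·Δt with the new parameters.
step 1: Δp = +0.02350, p = 0.55885
step 2: Δp = +0.01618, p = 0.57504
step 3: Δp = +0.01074, p = 0.58577

0.5858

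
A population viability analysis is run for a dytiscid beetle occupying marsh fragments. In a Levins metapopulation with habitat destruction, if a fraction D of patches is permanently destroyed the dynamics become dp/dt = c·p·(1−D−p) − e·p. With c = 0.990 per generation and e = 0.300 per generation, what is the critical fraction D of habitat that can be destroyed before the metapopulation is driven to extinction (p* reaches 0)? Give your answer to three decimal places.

The nontrivial equilibrium is p* = (1−D) − e/c; extinction occurs when this hits zero.
So D_crit = 1 − e/c = 1 − 0.300/0.990 = 1 − 0.3030 = 0.6970.
Note this equals the original equilibrium occupancy — the Levins extinction-debt result.

0.697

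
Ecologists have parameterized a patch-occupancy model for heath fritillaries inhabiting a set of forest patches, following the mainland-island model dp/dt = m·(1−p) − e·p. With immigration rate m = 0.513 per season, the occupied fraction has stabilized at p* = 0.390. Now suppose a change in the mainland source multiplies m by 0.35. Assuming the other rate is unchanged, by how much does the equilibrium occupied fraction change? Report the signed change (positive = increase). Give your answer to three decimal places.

Balance m(1−p*) = e·p* gives e = m(1−p*)/p* = 0.513×0.61000/0.39000 = 0.80238.
New p* = m/(m+e) = 0.17955/(0.17955+0.80238) = 0.18285.
Δp* = 0.18285 − 0.39000 = -0.20715.

-0.207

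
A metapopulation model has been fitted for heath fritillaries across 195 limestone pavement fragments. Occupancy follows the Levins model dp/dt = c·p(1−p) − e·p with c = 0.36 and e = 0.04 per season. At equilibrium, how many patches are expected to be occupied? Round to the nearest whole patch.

173

p* = 1 − e/c = 1 − 0.04/0.36 = 0.8889.
Expected occupied patches = N × p* = 195 × 0.8889 = 173.33 ≈ 173.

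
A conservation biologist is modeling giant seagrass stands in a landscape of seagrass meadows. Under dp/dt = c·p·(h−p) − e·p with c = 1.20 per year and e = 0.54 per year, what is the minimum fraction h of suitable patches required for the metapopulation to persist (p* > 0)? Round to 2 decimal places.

p* = h − e/c is positive only when h > e/c.
h_min = e/c = 0.54/1.20 = 0.4500.

0.45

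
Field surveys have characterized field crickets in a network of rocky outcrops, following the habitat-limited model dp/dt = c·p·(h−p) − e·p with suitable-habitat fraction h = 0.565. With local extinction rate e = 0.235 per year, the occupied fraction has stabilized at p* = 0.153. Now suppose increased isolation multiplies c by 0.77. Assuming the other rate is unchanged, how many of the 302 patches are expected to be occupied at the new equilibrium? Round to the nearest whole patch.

Balance c(h−p*) = e gives c = e/(0.565 − 0.15300) = 0.235/0.41200 = 0.57039.
New p* = 0.565 − e/c = 0.565 − 0.23500/0.43920 = 0.02994.
Expected occupied = 302 × 0.02994 = 9.04 ≈ 9.

9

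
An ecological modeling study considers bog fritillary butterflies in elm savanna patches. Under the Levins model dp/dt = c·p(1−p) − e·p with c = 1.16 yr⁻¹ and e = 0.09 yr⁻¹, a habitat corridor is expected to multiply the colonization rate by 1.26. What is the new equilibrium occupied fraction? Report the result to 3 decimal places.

Before: p* = 1 − 0.09/1.16 = 0.9224.
After the change, c = 1.4616, e = 0.09, so p* = 1 − 0.09/1.4616 = 0.9384.

0.938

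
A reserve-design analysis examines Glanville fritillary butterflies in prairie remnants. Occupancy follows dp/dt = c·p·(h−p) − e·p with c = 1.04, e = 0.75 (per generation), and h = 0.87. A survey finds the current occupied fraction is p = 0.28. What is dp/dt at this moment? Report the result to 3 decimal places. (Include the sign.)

-0.038

Colonization term: c·p·(h−p) = 1.04×0.28×0.5900 = 0.17181.
Extinction term: e·p = 0.21000.
dp/dt = 0.17181 − 0.21000 = -0.03819.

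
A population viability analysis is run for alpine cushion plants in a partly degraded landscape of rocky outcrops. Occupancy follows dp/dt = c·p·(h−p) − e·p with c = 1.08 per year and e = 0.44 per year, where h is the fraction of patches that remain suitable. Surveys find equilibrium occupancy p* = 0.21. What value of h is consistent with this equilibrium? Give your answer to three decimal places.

At equilibrium c(h−p*) = e, so h = p* + e/c.
h = 0.21 + 0.44/1.08 = 0.21 + 0.4074 = 0.6174.

0.617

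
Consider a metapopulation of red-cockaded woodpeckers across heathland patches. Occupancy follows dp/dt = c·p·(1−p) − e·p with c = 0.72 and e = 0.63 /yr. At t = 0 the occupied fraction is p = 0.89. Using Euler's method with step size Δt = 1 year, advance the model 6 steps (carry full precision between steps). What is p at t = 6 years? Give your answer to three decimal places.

0.208

Update rule: p ← p + [c·p·(1−p) − e·p]·Δt with Δt = 1.
  1  |  dp/dt·Δt = -0.490212  |  p_1 = 0.399788
  2  |  dp/dt·Δt = -0.079097  |  p_2 = 0.320691
  3  |  dp/dt·Δt = -0.045185  |  p_3 = 0.275506
  4  |  dp/dt·Δt = -0.029855  |  p_4 = 0.245651
  5  |  dp/dt·Δt = -0.021339  |  p_5 = 0.224312
  6  |  dp/dt·Δt = -0.016039  |  p_6 = 0.208273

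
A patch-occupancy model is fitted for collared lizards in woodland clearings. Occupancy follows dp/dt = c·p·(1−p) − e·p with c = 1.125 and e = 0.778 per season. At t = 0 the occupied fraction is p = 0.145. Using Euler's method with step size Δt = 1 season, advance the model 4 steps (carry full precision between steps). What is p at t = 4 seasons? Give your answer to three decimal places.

0.244

Update rule: p ← p + [c·p·(1−p) − e·p]·Δt with Δt = 1.
step 1: Δp = +0.02666, p = 0.17166
step 2: Δp = +0.02642, p = 0.19808
step 3: Δp = +0.02459, p = 0.22267
step 4: Δp = +0.02149, p = 0.24416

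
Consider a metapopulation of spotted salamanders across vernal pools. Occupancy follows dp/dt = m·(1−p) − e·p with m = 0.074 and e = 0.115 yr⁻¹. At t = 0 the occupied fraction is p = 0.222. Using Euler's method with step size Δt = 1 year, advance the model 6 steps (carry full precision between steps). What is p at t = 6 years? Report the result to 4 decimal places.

Update rule: p ← p + [m·(1−p) − e·p]·Δt with Δt = 1.
  1  |  dp/dt·Δt = +0.032042  |  p_1 = 0.254042
  2  |  dp/dt·Δt = +0.025986  |  p_2 = 0.280028
  3  |  dp/dt·Δt = +0.021075  |  p_3 = 0.301103
  4  |  dp/dt·Δt = +0.017092  |  p_4 = 0.318194
  5  |  dp/dt·Δt = +0.013861  |  p_5 = 0.332056
  6  |  dp/dt·Δt = +0.011241  |  p_6 = 0.343297

0.3433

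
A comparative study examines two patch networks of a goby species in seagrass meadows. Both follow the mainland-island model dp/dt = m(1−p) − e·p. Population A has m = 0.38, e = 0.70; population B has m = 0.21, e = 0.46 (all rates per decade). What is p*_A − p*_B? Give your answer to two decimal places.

0.04

A: p*_A = m/(m+e) = 0.38/1.0800 = 0.3519.
B: p*_B = 0.21/0.6700 = 0.3134.
p*_A − p*_B = 0.3519 − 0.3134 = 0.0384.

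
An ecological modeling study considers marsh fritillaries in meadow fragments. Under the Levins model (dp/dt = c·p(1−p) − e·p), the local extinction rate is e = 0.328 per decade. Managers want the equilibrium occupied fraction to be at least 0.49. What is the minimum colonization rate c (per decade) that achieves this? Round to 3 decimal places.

p* = 1 − e/c ≥ 0.49 requires e/c ≤ 0.5100, i.e. c ≥ e/0.5100.
c_min = 0.328/0.5100 = 0.6431.

0.643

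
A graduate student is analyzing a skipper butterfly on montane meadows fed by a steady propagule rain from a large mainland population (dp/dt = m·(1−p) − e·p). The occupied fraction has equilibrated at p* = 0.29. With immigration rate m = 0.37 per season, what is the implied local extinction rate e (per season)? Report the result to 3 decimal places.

0.906

At equilibrium m(1−p*) = e·p*, so e = m(1−p*)/p*.
e = 0.37 × 0.7100 / 0.29 = 0.9059.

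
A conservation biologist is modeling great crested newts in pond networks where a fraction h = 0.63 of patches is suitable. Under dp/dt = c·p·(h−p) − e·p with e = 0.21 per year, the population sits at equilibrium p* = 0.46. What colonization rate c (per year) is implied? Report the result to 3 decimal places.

1.235

At equilibrium c(h−p*) = e, so c = e/(h−p*).
c = 0.21/(0.63 − 0.46) = 0.21/0.1700 = 1.2353.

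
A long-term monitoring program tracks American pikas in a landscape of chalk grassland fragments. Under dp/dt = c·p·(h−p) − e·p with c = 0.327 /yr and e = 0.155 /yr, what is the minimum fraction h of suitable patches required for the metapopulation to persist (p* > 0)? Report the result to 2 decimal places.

p* = h − e/c is positive only when h > e/c.
h_min = e/c = 0.155/0.327 = 0.4740.

0.47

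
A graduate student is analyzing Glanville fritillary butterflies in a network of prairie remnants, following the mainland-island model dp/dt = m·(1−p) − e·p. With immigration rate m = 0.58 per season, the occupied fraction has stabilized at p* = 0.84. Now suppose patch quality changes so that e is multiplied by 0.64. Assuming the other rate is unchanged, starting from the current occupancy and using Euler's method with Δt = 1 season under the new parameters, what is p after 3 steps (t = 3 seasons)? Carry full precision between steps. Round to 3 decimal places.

0.889

Balance m(1−p*) = e·p* gives e = m(1−p*)/p* = 0.58×0.16000/0.84000 = 0.11048.
Starting from p₀ = 0.84000; update p ← p + (dp/dt)·Δt with the new parameters.
p: 0.84000 → 0.87341  (Δp = +0.03341)
p: 0.87341 → 0.88508  (Δp = +0.01167)
p: 0.88508 → 0.88915  (Δp = +0.00408)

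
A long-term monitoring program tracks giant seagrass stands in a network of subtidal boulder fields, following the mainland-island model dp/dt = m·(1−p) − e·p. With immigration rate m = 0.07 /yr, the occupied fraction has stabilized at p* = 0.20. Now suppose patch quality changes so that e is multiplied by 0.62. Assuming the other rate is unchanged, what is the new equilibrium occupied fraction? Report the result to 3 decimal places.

0.287

Balance m(1−p*) = e·p* gives e = m(1−p*)/p* = 0.07×0.80000/0.20000 = 0.28000.
New p* = m/(m+e) = 0.07000/(0.07000+0.17360) = 0.28736.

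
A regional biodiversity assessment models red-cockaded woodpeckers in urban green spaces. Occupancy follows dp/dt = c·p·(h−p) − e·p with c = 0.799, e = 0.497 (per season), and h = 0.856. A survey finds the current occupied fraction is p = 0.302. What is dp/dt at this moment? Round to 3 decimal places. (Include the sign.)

-0.016

Colonization term: c·p·(h−p) = 0.799×0.302×0.5540 = 0.13368.
Extinction term: e·p = 0.15009.
dp/dt = 0.13368 − 0.15009 = -0.01641.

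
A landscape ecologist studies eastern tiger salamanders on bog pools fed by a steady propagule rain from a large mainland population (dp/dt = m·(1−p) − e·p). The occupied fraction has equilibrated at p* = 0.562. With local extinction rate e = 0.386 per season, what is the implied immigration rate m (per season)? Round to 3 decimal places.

At equilibrium m(1−p*) = e·p*, so m = e·p*/(1−p*).
m = 0.386 × 0.562 / 0.4380 = 0.2169/0.4380 = 0.4953.

0.495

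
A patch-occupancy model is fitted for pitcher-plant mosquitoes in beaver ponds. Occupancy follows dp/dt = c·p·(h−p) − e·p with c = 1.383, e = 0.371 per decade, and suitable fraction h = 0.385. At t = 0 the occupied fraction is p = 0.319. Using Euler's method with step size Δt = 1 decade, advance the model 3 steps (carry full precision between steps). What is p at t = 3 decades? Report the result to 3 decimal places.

Update rule: p ← p + [c·p·(h−p) − e·p]·Δt with Δt = 1.
step 1: Δp = -0.08923, p = 0.22977
step 2: Δp = -0.03592, p = 0.19385
step 3: Δp = -0.02067, p = 0.17318

0.173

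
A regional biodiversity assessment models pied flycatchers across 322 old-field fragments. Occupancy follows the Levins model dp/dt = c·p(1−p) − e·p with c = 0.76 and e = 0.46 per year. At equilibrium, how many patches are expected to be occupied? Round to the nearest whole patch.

127

p* = 1 − e/c = 1 − 0.46/0.76 = 0.3947.
Expected occupied patches = N × p* = 322 × 0.3947 = 127.11 ≈ 127.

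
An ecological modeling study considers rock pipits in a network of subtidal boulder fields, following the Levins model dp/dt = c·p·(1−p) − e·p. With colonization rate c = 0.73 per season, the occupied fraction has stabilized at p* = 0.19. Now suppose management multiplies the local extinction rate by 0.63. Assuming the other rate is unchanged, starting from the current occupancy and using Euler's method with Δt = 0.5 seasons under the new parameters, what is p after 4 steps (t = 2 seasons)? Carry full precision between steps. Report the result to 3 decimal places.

Balance c(1−p*) = e gives e = 0.73×(1 − 0.19000) = 0.59130.
Starting from p₀ = 0.19000; update p ← p + (dp/dt)·Δt with the new parameters.
  1  |  dp/dt·Δt = +0.020784  |  p_1 = 0.210784
  2  |  dp/dt·Δt = +0.021459  |  p_2 = 0.232243
  3  |  dp/dt·Δt = +0.021824  |  p_3 = 0.254067
  4  |  dp/dt·Δt = +0.021851  |  p_4 = 0.275919

0.276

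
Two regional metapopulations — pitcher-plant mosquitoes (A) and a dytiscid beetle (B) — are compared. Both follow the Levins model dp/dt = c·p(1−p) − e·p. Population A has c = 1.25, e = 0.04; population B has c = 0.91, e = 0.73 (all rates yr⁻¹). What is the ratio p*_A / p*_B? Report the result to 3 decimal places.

4.894

A: p*_A = 1 − 0.04/1.25 = 0.9680.
B: p*_B = 1 − 0.73/0.91 = 0.1978.
p*_A / p*_B = 0.9680/0.1978 = 4.8938.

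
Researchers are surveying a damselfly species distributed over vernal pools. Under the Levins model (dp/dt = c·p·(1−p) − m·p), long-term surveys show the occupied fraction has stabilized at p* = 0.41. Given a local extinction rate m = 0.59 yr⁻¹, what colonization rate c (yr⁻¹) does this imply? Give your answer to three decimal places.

1.000

At equilibrium c(1−p*) = m, so c = m/(1−p*).
c = 0.59/(1 − 0.41) = 0.59/0.5900 = 1.0000.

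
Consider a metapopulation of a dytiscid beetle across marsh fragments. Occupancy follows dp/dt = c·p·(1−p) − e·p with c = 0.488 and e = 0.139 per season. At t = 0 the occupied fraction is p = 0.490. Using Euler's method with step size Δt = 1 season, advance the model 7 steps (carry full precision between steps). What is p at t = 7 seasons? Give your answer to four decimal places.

0.6962

Update rule: p ← p + [c·p·(1−p) − e·p]·Δt with Δt = 1.
step 1: Δp = +0.05384, p = 0.54384
step 2: Δp = +0.04547, p = 0.58931
step 3: Δp = +0.03619, p = 0.62550
step 4: Δp = +0.02737, p = 0.65287
step 5: Δp = +0.01985, p = 0.67272
step 6: Δp = +0.01393, p = 0.68665
step 7: Δp = +0.00955, p = 0.69621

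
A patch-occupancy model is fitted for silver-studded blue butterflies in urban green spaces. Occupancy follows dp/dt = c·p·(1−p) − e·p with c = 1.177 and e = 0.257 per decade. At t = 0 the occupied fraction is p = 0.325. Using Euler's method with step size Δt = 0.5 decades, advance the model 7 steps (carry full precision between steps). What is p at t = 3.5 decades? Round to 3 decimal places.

Update rule: p ← p + [c·p·(1−p) − e·p]·Δt with Δt = 0.5.
step 1: Δp = +0.08734, p = 0.41234
step 2: Δp = +0.08962, p = 0.50196
step 3: Δp = +0.08262, p = 0.58458
step 4: Δp = +0.06780, p = 0.65238
step 5: Δp = +0.04963, p = 0.70201
step 6: Δp = +0.03290, p = 0.73491
step 7: Δp = +0.02021, p = 0.75512

0.755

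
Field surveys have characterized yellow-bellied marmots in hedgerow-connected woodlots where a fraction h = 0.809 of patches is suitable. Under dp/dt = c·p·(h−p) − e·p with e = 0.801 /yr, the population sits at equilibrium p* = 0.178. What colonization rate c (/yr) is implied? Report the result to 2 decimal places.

1.27

At equilibrium c(h−p*) = e, so c = e/(h−p*).
c = 0.801/(0.809 − 0.178) = 0.801/0.6310 = 1.2694.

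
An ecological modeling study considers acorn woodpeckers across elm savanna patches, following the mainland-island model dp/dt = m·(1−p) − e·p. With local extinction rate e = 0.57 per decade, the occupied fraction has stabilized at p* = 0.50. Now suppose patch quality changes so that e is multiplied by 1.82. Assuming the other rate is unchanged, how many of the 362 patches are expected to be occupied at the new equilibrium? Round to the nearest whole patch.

128

Balance m(1−p*) = e·p* gives m = e·p*/(1−p*) = 0.57×0.50000/0.50000 = 0.57000.
New p* = m/(m+e) = 0.57000/(0.57000+1.03740) = 0.35461.
Expected occupied = 362 × 0.35461 = 128.37 ≈ 128.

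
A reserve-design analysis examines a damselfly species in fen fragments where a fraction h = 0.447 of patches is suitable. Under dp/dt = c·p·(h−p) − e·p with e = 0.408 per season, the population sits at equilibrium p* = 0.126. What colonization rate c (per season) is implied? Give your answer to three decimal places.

At equilibrium c(h−p*) = e, so c = e/(h−p*).
c = 0.408/(0.447 − 0.126) = 0.408/0.3210 = 1.2710.

1.271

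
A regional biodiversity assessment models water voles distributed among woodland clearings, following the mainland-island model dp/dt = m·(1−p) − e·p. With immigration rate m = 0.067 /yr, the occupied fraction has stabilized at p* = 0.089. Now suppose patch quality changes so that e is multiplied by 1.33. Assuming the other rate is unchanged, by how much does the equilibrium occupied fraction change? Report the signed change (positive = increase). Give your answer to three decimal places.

Balance m(1−p*) = e·p* gives e = m(1−p*)/p* = 0.067×0.91100/0.08900 = 0.68581.
New p* = m/(m+e) = 0.06700/(0.06700+0.91213) = 0.06843.
Δp* = 0.06843 − 0.08900 = -0.02057.

-0.021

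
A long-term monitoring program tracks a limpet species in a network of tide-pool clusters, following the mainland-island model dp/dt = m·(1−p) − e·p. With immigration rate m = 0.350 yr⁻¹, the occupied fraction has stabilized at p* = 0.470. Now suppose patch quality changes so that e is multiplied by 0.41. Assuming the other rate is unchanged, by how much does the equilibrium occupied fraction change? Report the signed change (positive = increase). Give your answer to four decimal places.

Balance m(1−p*) = e·p* gives e = m(1−p*)/p* = 0.350×0.53000/0.47000 = 0.39468.
New p* = m/(m+e) = 0.35000/(0.35000+0.16182) = 0.68383.
Δp* = 0.68383 − 0.47000 = +0.21383.

0.2138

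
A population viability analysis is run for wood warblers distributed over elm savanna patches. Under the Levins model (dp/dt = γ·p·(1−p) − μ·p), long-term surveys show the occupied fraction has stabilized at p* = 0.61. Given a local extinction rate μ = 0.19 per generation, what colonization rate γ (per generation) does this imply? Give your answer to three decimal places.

At equilibrium γ(1−p*) = μ, so γ = μ/(1−p*).
γ = 0.19/(1 − 0.61) = 0.19/0.3900 = 0.4872.

0.487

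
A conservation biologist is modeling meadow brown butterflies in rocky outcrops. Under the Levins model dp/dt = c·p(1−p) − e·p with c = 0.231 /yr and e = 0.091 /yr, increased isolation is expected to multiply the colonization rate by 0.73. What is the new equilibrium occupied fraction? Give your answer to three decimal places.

0.460

Before: p* = 1 − 0.091/0.231 = 0.6061.
After the change, c = 0.16863, e = 0.091, so p* = 1 − 0.091/0.16863 = 0.4604.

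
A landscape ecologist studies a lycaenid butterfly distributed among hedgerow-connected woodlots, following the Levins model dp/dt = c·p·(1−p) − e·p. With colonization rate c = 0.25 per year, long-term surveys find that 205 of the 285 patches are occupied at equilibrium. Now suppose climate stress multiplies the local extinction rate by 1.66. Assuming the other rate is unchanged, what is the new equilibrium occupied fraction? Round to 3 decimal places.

0.534

Observed p* = 205/285 = 0.71930.
Balance c(1−p*) = e gives e = 0.25×(1 − 0.71930) = 0.07017.
New p* = 1 − e/c = 1 − 0.11648/0.25000 = 0.53408.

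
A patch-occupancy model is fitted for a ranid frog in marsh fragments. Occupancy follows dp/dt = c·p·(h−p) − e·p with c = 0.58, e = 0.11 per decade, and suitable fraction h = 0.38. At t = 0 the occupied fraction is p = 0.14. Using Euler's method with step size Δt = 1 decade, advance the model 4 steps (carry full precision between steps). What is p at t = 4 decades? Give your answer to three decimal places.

0.155

Update rule: p ← p + [c·p·(h−p) − e·p]·Δt with Δt = 1.
p: 0.14000 → 0.14409  (Δp = +0.00409)
p: 0.14409 → 0.14795  (Δp = +0.00387)
p: 0.14795 → 0.15159  (Δp = +0.00364)
p: 0.15159 → 0.15500  (Δp = +0.00341)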